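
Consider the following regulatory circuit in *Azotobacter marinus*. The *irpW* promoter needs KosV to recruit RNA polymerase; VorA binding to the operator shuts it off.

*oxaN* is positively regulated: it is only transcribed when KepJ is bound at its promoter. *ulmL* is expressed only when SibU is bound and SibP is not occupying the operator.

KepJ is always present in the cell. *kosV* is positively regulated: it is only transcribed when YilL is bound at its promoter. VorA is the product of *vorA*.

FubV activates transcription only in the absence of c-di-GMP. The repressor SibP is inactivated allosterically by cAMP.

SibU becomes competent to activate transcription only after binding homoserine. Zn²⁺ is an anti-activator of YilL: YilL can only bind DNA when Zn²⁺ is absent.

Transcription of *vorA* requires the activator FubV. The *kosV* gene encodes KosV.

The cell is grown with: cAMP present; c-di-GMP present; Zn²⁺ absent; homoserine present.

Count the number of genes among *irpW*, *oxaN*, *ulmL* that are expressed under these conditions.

c-di-GMP is present, so FubV is inactive.
Required activator FubV is absent, so *vorA* is not transcribed.
So VorA is not produced.
Zn²⁺ is absent, so YilL is active.
No repressor is bound and YilL is active, so *kosV* is transcribed.
So KosV is produced and active.
No repressor is bound and KosV is active, so *irpW* is transcribed.
→ *irpW* is ON.
KepJ is produced constitutively and is active.
No repressor is bound and KepJ is active, so *oxaN* is transcribed.
→ *oxaN* is ON.
cAMP is present, so SibP is inactive.
Homoserine is present, so SibU is active.
No repressor is bound and SibU is active, so *ulmL* is transcribed.
→ *ulmL* is ON.
3 of the 3 genes are transcribed.

3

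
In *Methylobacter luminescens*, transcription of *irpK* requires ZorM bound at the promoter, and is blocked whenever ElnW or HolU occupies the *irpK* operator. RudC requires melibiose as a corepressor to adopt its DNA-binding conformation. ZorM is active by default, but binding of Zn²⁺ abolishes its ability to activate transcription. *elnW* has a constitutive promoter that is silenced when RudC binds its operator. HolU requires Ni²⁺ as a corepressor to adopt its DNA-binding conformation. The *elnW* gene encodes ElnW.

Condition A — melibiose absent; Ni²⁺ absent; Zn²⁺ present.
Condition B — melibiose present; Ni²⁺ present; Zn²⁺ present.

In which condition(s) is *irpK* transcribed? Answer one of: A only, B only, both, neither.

Condition A:
Melibiose is absent, so RudC is inactive.
With no repressor bound, *elnW* is transcribed.
So ElnW is produced and active.
Ni²⁺ is absent, so HolU is inactive.
Zn²⁺ is present, so ZorM is inactive.
With repressor ElnW bound, *irpK* is not transcribed.
→ *irpK* is OFF in A.
Condition B:
Melibiose is present, so RudC is active.
With repressor RudC bound, *elnW* is not transcribed.
So ElnW is not produced.
Ni²⁺ is present, so HolU is active.
Zn²⁺ is present, so ZorM is inactive.
With repressor HolU bound, *irpK* is not transcribed.
→ *irpK* is OFF in B.

neither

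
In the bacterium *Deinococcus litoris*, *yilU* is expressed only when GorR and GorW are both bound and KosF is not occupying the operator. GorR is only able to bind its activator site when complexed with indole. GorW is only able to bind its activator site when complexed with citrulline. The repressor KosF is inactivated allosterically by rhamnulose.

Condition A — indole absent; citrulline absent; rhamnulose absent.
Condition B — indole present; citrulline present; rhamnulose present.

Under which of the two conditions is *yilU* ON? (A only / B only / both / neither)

B only

Condition A:
Indole is absent, so GorR is inactive.
Citrulline is absent, so GorW is inactive.
Rhamnulose is absent, so KosF is active.
With repressor KosF bound, *yilU* is not transcribed.
→ *yilU* is OFF in A.
Condition B:
Indole is present, so GorR is active.
Citrulline is present, so GorW is active.
Rhamnulose is present, so KosF is inactive.
No repressor is bound and GorR and GorW are active, so *yilU* is transcribed.
→ *yilU* is ON in B.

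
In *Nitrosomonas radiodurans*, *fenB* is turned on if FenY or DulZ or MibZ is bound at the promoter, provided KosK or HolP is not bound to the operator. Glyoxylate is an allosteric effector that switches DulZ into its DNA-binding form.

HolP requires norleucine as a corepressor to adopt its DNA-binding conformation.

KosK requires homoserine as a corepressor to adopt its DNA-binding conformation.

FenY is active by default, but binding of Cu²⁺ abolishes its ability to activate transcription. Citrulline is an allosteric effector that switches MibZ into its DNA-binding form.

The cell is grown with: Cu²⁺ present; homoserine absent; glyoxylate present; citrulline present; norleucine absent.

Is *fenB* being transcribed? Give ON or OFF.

Cu²⁺ is present, so FenY is inactive.
Glyoxylate is present, so DulZ is active.
Homoserine is absent, so KosK is inactive.
Citrulline is present, so MibZ is active.
Norleucine is absent, so HolP is inactive.
Activator DulZ is present, so *fenB* is transcribed.

ON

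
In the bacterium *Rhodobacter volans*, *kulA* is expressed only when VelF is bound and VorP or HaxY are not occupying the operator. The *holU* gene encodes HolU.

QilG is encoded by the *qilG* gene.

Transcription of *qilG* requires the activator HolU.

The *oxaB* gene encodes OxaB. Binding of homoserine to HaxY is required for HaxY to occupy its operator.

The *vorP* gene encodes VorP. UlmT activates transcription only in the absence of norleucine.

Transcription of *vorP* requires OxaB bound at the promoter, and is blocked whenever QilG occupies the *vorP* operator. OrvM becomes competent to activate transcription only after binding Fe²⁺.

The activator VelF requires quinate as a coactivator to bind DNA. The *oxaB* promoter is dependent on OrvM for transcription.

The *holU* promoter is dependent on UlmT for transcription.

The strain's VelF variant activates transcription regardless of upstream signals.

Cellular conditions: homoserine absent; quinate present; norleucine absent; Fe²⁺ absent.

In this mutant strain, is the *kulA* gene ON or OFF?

ON

Norleucine is absent, so UlmT is active.
No repressor is bound and UlmT is active, so *holU* is transcribed.
So HolU is produced and active.
No repressor is bound and HolU is active, so *qilG* is transcribed.
So QilG is produced and active.
Fe²⁺ is absent, so OrvM is inactive.
Required activator OrvM is absent, so *oxaB* is not transcribed.
So OxaB is not produced.
With repressor QilG bound, *vorP* is not transcribed.
So VorP is not produced.
Homoserine is absent, so HaxY is inactive.
VelF is constitutively active in this strain.
No repressor is bound and VelF is active, so *kulA* is transcribed.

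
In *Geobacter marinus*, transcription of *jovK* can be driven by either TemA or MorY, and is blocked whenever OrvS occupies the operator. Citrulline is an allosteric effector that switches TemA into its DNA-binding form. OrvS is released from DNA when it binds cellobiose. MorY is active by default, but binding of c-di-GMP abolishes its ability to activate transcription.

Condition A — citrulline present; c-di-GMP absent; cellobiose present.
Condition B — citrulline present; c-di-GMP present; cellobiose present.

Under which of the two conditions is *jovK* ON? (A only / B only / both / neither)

both

Condition A:
Citrulline is present, so TemA is active.
c-di-GMP is absent, so MorY is active.
Cellobiose is present, so OrvS is inactive.
Activator TemA is present, so *jovK* is transcribed.
→ *jovK* is ON in A.
Condition B:
Citrulline is present, so TemA is active.
c-di-GMP is present, so MorY is inactive.
Cellobiose is present, so OrvS is inactive.
Activator TemA is present, so *jovK* is transcribed.
→ *jovK* is ON in B.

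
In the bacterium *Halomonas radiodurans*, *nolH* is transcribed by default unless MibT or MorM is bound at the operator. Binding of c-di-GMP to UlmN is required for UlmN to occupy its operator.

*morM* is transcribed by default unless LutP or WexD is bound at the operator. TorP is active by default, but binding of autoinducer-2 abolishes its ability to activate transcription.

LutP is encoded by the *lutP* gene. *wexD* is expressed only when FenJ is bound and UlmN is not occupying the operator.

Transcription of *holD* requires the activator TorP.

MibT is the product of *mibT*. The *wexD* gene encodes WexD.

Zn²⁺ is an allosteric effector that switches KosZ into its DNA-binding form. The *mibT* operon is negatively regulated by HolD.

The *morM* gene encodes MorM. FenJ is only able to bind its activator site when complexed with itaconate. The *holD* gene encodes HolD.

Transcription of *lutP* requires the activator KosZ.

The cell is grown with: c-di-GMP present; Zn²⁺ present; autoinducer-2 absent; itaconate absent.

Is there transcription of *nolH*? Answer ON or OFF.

Autoinducer-2 is absent, so TorP is active.
No repressor is bound and TorP is active, so *holD* is transcribed.
So HolD is produced and active.
With repressor HolD bound, *mibT* is not transcribed.
So MibT is not produced.
Zn²⁺ is present, so KosZ is active.
No repressor is bound and KosZ is active, so *lutP* is transcribed.
So LutP is produced and active.
c-di-GMP is present, so UlmN is active.
Itaconate is absent, so FenJ is inactive.
With repressor UlmN bound, *wexD* is not transcribed.
So WexD is not produced.
With repressor LutP bound, *morM* is not transcribed.
So MorM is not produced.
With no repressor bound, *nolH* is transcribed.

ON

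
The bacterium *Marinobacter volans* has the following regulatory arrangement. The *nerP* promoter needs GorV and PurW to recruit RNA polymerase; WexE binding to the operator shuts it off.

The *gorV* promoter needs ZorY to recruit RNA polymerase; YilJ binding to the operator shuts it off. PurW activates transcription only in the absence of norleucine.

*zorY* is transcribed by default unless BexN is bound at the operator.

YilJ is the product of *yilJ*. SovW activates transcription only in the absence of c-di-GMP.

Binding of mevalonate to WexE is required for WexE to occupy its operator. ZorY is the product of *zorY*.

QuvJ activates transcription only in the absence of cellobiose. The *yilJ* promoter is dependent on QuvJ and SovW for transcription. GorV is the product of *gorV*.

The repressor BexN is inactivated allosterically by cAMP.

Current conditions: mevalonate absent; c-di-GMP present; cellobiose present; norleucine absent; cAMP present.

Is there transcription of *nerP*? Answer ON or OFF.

cAMP is present, so BexN is inactive.
With no repressor bound, *zorY* is transcribed.
So ZorY is produced and active.
Cellobiose is present, so QuvJ is inactive.
c-di-GMP is present, so SovW is inactive.
Required activator QuvJ is absent, so *yilJ* is not transcribed.
So YilJ is not produced.
No repressor is bound and ZorY is active, so *gorV* is transcribed.
So GorV is produced and active.
Mevalonate is absent, so WexE is inactive.
Norleucine is absent, so PurW is active.
No repressor is bound and GorV and PurW are active, so *nerP* is transcribed.

ON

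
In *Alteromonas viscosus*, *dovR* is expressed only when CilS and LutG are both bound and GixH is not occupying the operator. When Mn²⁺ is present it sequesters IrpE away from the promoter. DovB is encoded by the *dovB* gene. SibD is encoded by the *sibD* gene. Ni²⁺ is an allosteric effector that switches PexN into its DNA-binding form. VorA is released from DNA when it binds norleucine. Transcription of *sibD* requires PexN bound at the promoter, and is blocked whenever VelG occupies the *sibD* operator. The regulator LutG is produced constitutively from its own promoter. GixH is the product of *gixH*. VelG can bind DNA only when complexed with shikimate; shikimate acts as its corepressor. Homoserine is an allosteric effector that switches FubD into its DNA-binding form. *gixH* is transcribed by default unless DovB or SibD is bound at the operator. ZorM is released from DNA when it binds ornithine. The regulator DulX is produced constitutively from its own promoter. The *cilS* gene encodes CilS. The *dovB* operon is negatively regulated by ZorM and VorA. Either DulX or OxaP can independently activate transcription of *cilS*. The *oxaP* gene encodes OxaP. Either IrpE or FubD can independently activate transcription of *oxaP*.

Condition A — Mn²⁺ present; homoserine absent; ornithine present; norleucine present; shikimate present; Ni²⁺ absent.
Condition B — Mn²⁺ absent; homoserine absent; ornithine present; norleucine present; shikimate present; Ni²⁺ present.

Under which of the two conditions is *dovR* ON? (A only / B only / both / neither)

both

Condition A:
DulX is produced constitutively and is active.
Mn²⁺ is present, so IrpE is inactive.
Homoserine is absent, so FubD is inactive.
No activator is available at the *oxaP* promoter, so *oxaP* is not transcribed.
So OxaP is not produced.
Activator DulX is present, so *cilS* is transcribed.
So CilS is produced and active.
Ornithine is present, so ZorM is inactive.
Norleucine is present, so VorA is inactive.
With no repressor bound, *dovB* is transcribed.
So DovB is produced and active.
Shikimate is present, so VelG is active.
Ni²⁺ is absent, so PexN is inactive.
With repressor VelG bound, *sibD* is not transcribed.
So SibD is not produced.
With repressor DovB bound, *gixH* is not transcribed.
So GixH is not produced.
LutG is produced constitutively and is active.
No repressor is bound and CilS and LutG are active, so *dovR* is transcribed.
→ *dovR* is ON in A.
Condition B:
DulX is produced constitutively and is active.
Mn²⁺ is absent, so IrpE is active.
Homoserine is absent, so FubD is inactive.
Activator IrpE is present, so *oxaP* is transcribed.
So OxaP is produced and active.
Activator DulX is present, so *cilS* is transcribed.
So CilS is produced and active.
Ornithine is present, so ZorM is inactive.
Norleucine is present, so VorA is inactive.
With no repressor bound, *dovB* is transcribed.
So DovB is produced and active.
Shikimate is present, so VelG is active.
Ni²⁺ is present, so PexN is active.
With repressor VelG bound, *sibD* is not transcribed.
So SibD is not produced.
With repressor DovB bound, *gixH* is not transcribed.
So GixH is not produced.
LutG is produced constitutively and is active.
No repressor is bound and CilS and LutG are active, so *dovR* is transcribed.
→ *dovR* is ON in B.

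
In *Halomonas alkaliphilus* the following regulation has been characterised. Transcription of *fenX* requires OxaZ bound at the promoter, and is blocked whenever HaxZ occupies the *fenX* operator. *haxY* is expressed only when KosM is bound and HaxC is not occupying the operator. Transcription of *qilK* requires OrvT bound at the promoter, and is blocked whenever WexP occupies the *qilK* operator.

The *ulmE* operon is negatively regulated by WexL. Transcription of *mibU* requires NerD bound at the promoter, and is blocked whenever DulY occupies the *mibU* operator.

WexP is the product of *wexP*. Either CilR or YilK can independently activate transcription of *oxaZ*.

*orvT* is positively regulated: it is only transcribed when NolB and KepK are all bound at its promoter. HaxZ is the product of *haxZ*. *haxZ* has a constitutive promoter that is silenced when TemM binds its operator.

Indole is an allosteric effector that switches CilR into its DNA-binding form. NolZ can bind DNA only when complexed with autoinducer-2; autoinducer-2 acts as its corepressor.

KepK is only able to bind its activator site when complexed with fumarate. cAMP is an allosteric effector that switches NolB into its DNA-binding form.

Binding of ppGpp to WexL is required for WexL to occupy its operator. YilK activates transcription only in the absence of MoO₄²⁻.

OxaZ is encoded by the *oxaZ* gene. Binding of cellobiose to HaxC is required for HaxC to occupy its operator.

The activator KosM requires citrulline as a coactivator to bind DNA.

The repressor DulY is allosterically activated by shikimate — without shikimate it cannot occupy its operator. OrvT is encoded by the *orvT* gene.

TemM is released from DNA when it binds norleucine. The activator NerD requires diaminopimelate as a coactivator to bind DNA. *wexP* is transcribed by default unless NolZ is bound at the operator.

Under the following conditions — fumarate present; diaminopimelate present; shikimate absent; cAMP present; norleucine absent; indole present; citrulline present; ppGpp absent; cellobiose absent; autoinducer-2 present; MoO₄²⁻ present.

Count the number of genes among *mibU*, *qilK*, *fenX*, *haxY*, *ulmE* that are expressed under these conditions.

Diaminopimelate is present, so NerD is active.
Shikimate is absent, so DulY is inactive.
No repressor is bound and NerD is active, so *mibU* is transcribed.
→ *mibU* is ON.
cAMP is present, so NolB is active.
Fumarate is present, so KepK is active.
No repressor is bound and NolB and KepK are active, so *orvT* is transcribed.
So OrvT is produced and active.
Autoinducer-2 is present, so NolZ is active.
With repressor NolZ bound, *wexP* is not transcribed.
So WexP is not produced.
No repressor is bound and OrvT is active, so *qilK* is transcribed.
→ *qilK* is ON.
Indole is present, so CilR is active.
MoO₄²⁻ is present, so YilK is inactive.
Activator CilR is present, so *oxaZ* is transcribed.
So OxaZ is produced and active.
Norleucine is absent, so TemM is active.
With repressor TemM bound, *haxZ* is not transcribed.
So HaxZ is not produced.
No repressor is bound and OxaZ is active, so *fenX* is transcribed.
→ *fenX* is ON.
Citrulline is present, so KosM is active.
Cellobiose is absent, so HaxC is inactive.
No repressor is bound and KosM is active, so *haxY* is transcribed.
→ *haxY* is ON.
ppGpp is absent, so WexL is inactive.
With no repressor bound, *ulmE* is transcribed.
→ *ulmE* is ON.
5 of the 5 genes are transcribed.

5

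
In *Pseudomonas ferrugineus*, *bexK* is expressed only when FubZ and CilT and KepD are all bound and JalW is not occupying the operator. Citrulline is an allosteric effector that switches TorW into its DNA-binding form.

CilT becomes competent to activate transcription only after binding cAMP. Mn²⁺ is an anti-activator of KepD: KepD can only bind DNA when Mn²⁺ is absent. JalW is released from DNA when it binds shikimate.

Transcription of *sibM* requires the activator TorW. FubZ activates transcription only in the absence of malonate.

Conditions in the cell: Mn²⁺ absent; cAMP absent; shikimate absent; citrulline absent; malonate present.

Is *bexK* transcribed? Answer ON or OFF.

Malonate is present, so FubZ is inactive.
Shikimate is absent, so JalW is active.
cAMP is absent, so CilT is inactive.
Mn²⁺ is absent, so KepD is active.
With repressor JalW bound, *bexK* is not transcribed.

OFF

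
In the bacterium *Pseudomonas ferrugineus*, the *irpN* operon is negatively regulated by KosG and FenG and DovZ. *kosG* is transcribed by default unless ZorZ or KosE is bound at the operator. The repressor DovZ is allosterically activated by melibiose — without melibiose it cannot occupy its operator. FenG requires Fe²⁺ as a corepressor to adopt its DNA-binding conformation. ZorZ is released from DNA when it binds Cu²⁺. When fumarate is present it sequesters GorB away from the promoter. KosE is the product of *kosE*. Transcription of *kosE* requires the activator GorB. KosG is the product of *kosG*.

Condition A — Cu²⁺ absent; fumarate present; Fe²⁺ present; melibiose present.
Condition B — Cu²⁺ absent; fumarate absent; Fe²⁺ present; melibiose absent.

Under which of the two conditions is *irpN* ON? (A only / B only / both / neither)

neither

Condition A:
Cu²⁺ is absent, so ZorZ is active.
Fumarate is present, so GorB is inactive.
Required activator GorB is absent, so *kosE* is not transcribed.
So KosE is not produced.
With repressor ZorZ bound, *kosG* is not transcribed.
So KosG is not produced.
Fe²⁺ is present, so FenG is active.
Melibiose is present, so DovZ is active.
With repressor FenG bound, *irpN* is not transcribed.
→ *irpN* is OFF in A.
Condition B:
Cu²⁺ is absent, so ZorZ is active.
Fumarate is absent, so GorB is active.
No repressor is bound and GorB is active, so *kosE* is transcribed.
So KosE is produced and active.
With repressor ZorZ bound, *kosG* is not transcribed.
So KosG is not produced.
Fe²⁺ is present, so FenG is active.
Melibiose is absent, so DovZ is inactive.
With repressor FenG bound, *irpN* is not transcribed.
→ *irpN* is OFF in B.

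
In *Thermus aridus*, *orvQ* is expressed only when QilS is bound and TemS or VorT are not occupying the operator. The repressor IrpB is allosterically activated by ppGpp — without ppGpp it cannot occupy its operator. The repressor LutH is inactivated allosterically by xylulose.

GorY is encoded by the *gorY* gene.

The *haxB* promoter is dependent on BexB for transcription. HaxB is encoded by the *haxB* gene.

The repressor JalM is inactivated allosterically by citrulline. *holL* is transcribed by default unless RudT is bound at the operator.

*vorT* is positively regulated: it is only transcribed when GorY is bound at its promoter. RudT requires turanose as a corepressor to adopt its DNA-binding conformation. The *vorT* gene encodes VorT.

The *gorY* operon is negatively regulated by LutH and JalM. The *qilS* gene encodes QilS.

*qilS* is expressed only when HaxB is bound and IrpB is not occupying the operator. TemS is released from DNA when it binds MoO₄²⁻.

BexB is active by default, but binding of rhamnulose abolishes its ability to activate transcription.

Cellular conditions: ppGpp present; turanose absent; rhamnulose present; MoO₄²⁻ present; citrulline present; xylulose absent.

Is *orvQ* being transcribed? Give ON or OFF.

Rhamnulose is present, so BexB is inactive.
Required activator BexB is absent, so *haxB* is not transcribed.
So HaxB is not produced.
ppGpp is present, so IrpB is active.
With repressor IrpB bound, *qilS* is not transcribed.
So QilS is not produced.
MoO₄²⁻ is present, so TemS is inactive.
Xylulose is absent, so LutH is active.
Citrulline is present, so JalM is inactive.
With repressor LutH bound, *gorY* is not transcribed.
So GorY is not produced.
Required activator GorY is absent, so *vorT* is not transcribed.
So VorT is not produced.
Required activator QilS is absent, so *orvQ* is not transcribed.

OFF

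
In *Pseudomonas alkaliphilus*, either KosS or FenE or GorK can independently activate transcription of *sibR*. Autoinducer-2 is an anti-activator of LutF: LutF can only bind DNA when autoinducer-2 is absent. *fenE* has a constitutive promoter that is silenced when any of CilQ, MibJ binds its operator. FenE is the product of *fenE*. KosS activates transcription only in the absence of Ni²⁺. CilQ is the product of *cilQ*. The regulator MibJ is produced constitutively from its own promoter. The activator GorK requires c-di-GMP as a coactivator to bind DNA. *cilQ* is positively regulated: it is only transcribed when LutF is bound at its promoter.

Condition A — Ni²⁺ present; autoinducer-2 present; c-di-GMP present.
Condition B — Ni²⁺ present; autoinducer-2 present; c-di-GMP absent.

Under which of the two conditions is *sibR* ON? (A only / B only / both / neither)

Condition A:
Ni²⁺ is present, so KosS is inactive.
Autoinducer-2 is present, so LutF is inactive.
Required activator LutF is absent, so *cilQ* is not transcribed.
So CilQ is not produced.
MibJ is produced constitutively and is active.
With repressor MibJ bound, *fenE* is not transcribed.
So FenE is not produced.
c-di-GMP is present, so GorK is active.
Activator GorK is present, so *sibR* is transcribed.
→ *sibR* is ON in A.
Condition B:
Ni²⁺ is present, so KosS is inactive.
Autoinducer-2 is present, so LutF is inactive.
Required activator LutF is absent, so *cilQ* is not transcribed.
So CilQ is not produced.
MibJ is produced constitutively and is active.
With repressor MibJ bound, *fenE* is not transcribed.
So FenE is not produced.
c-di-GMP is absent, so GorK is inactive.
No activator is available at the *sibR* promoter, so *sibR* is not transcribed.
→ *sibR* is OFF in B.

A only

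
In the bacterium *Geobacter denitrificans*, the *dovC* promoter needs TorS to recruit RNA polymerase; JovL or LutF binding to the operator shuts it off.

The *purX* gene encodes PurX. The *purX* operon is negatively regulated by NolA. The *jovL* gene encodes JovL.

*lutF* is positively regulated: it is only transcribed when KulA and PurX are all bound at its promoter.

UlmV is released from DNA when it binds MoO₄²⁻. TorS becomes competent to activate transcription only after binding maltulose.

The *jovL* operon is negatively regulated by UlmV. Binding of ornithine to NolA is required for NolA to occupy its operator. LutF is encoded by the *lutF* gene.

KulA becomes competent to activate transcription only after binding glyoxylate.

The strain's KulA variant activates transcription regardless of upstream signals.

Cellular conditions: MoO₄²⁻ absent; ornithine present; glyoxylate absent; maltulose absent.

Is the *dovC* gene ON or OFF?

OFF

Maltulose is absent, so TorS is inactive.
MoO₄²⁻ is absent, so UlmV is active.
With repressor UlmV bound, *jovL* is not transcribed.
So JovL is not produced.
KulA is constitutively active in this strain.
Ornithine is present, so NolA is active.
With repressor NolA bound, *purX* is not transcribed.
So PurX is not produced.
Required activator PurX is absent, so *lutF* is not transcribed.
So LutF is not produced.
Required activator TorS is absent, so *dovC* is not transcribed.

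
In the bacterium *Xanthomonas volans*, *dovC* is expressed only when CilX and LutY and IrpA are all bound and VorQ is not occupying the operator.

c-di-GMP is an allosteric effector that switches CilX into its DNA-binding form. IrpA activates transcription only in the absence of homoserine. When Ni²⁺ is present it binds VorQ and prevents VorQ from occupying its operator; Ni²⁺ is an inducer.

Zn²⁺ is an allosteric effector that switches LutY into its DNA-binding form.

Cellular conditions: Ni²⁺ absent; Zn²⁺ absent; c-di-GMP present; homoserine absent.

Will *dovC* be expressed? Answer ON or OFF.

OFF

c-di-GMP is present, so CilX is active.
Ni²⁺ is absent, so VorQ is active.
Zn²⁺ is absent, so LutY is inactive.
Homoserine is absent, so IrpA is active.
With repressor VorQ bound, *dovC* is not transcribed.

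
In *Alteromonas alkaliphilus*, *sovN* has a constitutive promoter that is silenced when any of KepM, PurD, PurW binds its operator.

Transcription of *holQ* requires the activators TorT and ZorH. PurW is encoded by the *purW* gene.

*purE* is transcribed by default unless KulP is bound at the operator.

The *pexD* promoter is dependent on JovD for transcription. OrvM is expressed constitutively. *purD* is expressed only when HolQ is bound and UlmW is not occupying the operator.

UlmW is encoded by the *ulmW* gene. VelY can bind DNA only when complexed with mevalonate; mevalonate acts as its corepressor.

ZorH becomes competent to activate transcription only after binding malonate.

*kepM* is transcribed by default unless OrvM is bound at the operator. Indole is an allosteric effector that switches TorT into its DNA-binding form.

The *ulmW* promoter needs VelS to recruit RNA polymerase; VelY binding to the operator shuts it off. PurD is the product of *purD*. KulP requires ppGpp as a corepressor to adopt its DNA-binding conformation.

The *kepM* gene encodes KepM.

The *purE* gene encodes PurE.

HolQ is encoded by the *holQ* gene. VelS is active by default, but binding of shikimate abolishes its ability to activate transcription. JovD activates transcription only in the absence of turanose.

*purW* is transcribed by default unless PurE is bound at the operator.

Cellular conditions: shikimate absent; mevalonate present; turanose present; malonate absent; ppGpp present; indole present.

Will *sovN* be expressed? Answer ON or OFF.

OFF

OrvM is produced constitutively and is active.
With repressor OrvM bound, *kepM* is not transcribed.
So KepM is not produced.
Mevalonate is present, so VelY is active.
Shikimate is absent, so VelS is active.
With repressor VelY bound, *ulmW* is not transcribed.
So UlmW is not produced.
Indole is present, so TorT is active.
Malonate is absent, so ZorH is inactive.
Required activator ZorH is absent, so *holQ* is not transcribed.
So HolQ is not produced.
Required activator HolQ is absent, so *purD* is not transcribed.
So PurD is not produced.
ppGpp is present, so KulP is active.
With repressor KulP bound, *purE* is not transcribed.
So PurE is not produced.
With no repressor bound, *purW* is transcribed.
So PurW is produced and active.
With repressor PurW bound, *sovN* is not transcribed.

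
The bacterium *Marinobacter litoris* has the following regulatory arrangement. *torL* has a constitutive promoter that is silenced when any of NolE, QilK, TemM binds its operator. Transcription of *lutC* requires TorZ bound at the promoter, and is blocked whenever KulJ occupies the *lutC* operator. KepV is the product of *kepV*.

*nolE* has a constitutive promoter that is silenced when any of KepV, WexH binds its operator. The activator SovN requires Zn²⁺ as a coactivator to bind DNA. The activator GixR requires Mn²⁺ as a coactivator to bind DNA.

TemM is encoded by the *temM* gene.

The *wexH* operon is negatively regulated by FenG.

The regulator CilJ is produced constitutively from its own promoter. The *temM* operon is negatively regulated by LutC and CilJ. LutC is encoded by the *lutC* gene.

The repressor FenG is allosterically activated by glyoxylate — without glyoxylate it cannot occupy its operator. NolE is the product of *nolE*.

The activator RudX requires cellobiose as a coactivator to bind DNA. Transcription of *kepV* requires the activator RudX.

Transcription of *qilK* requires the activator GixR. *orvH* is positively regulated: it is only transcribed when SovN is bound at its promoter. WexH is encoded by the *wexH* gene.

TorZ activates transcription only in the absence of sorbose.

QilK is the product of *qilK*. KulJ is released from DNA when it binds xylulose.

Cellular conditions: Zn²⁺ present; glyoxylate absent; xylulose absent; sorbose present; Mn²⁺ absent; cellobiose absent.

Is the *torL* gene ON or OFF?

Cellobiose is absent, so RudX is inactive.
Required activator RudX is absent, so *kepV* is not transcribed.
So KepV is not produced.
Glyoxylate is absent, so FenG is inactive.
With no repressor bound, *wexH* is transcribed.
So WexH is produced and active.
With repressor WexH bound, *nolE* is not transcribed.
So NolE is not produced.
Mn²⁺ is absent, so GixR is inactive.
Required activator GixR is absent, so *qilK* is not transcribed.
So QilK is not produced.
Xylulose is absent, so KulJ is active.
Sorbose is present, so TorZ is inactive.
With repressor KulJ bound, *lutC* is not transcribed.
So LutC is not produced.
CilJ is produced constitutively and is active.
With repressor CilJ bound, *temM* is not transcribed.
So TemM is not produced.
With no repressor bound, *torL* is transcribed.

ON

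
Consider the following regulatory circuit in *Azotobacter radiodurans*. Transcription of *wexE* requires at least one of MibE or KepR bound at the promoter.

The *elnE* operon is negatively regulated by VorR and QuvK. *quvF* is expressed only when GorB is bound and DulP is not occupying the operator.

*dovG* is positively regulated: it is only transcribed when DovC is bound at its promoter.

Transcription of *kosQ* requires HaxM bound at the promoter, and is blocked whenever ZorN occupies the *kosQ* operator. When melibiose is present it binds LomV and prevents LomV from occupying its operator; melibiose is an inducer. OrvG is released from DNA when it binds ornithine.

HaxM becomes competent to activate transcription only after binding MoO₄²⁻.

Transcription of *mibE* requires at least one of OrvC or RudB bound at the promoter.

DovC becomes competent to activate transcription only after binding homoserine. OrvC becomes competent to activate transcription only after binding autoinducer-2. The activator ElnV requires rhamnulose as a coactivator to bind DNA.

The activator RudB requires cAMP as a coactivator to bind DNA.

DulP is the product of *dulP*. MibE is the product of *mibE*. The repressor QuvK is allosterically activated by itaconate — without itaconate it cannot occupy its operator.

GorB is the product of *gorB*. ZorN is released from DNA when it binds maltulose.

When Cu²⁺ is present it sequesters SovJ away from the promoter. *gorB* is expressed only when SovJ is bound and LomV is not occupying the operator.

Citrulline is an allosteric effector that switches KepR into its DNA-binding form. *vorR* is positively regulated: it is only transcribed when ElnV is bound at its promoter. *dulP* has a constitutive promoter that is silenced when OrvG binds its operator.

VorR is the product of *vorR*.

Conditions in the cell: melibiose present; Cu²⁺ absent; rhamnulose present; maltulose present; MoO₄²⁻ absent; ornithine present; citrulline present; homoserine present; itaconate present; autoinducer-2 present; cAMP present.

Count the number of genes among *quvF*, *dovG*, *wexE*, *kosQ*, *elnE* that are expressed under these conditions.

Cu²⁺ is absent, so SovJ is active.
Melibiose is present, so LomV is inactive.
No repressor is bound and SovJ is active, so *gorB* is transcribed.
So GorB is produced and active.
Ornithine is present, so OrvG is inactive.
With no repressor bound, *dulP* is transcribed.
So DulP is produced and active.
With repressor DulP bound, *quvF* is not transcribed.
→ *quvF* is OFF.
Homoserine is present, so DovC is active.
No repressor is bound and DovC is active, so *dovG* is transcribed.
→ *dovG* is ON.
Autoinducer-2 is present, so OrvC is active.
cAMP is present, so RudB is active.
Activator OrvC is present, so *mibE* is transcribed.
So MibE is produced and active.
Citrulline is present, so KepR is active.
Activator MibE is present, so *wexE* is transcribed.
→ *wexE* is ON.
MoO₄²⁻ is absent, so HaxM is inactive.
Maltulose is present, so ZorN is inactive.
Required activator HaxM is absent, so *kosQ* is not transcribed.
→ *kosQ* is OFF.
Rhamnulose is present, so ElnV is active.
No repressor is bound and ElnV is active, so *vorR* is transcribed.
So VorR is produced and active.
Itaconate is present, so QuvK is active.
With repressor VorR bound, *elnE* is not transcribed.
→ *elnE* is OFF.
2 of the 5 genes are transcribed.

2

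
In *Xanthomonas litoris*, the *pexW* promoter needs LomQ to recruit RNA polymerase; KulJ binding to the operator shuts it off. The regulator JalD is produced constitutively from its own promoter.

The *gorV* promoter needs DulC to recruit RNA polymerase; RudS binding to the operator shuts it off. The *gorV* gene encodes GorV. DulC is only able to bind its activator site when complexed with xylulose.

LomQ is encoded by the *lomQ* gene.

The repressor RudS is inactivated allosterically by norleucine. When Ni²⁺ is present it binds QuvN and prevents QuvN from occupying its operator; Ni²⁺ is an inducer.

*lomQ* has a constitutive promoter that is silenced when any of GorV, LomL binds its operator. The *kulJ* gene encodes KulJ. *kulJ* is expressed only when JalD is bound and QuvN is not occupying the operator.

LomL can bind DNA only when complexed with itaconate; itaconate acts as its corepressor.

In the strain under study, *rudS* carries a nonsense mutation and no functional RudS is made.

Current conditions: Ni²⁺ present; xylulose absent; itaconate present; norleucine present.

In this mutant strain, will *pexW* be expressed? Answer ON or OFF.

RudS is non-functional in this strain, so it has no effect.
Xylulose is absent, so DulC is inactive.
Required activator DulC is absent, so *gorV* is not transcribed.
So GorV is not produced.
Itaconate is present, so LomL is active.
With repressor LomL bound, *lomQ* is not transcribed.
So LomQ is not produced.
Ni²⁺ is present, so QuvN is inactive.
JalD is produced constitutively and is active.
No repressor is bound and JalD is active, so *kulJ* is transcribed.
So KulJ is produced and active.
With repressor KulJ bound, *pexW* is not transcribed.

OFF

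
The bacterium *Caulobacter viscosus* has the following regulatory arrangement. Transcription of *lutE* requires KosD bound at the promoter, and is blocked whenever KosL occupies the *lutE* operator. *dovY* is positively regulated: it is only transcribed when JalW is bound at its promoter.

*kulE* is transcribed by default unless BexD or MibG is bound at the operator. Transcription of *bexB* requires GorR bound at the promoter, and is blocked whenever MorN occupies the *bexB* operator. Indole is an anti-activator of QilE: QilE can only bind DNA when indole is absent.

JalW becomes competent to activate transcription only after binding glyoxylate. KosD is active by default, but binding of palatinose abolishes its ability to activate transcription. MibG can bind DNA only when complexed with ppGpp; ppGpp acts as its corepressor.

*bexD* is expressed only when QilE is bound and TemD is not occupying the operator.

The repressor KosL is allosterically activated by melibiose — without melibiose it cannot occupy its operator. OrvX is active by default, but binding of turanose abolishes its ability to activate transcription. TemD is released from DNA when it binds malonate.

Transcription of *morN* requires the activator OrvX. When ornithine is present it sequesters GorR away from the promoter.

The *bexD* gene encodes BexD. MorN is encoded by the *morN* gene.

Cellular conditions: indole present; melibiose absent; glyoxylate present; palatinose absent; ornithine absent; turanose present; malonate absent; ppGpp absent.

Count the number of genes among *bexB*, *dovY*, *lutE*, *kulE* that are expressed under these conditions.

4

Turanose is present, so OrvX is inactive.
Required activator OrvX is absent, so *morN* is not transcribed.
So MorN is not produced.
Ornithine is absent, so GorR is active.
No repressor is bound and GorR is active, so *bexB* is transcribed.
→ *bexB* is ON.
Glyoxylate is present, so JalW is active.
No repressor is bound and JalW is active, so *dovY* is transcribed.
→ *dovY* is ON.
Melibiose is absent, so KosL is inactive.
Palatinose is absent, so KosD is active.
No repressor is bound and KosD is active, so *lutE* is transcribed.
→ *lutE* is ON.
Indole is present, so QilE is inactive.
Malonate is absent, so TemD is active.
With repressor TemD bound, *bexD* is not transcribed.
So BexD is not produced.
ppGpp is absent, so MibG is inactive.
With no repressor bound, *kulE* is transcribed.
→ *kulE* is ON.
4 of the 4 genes are transcribed.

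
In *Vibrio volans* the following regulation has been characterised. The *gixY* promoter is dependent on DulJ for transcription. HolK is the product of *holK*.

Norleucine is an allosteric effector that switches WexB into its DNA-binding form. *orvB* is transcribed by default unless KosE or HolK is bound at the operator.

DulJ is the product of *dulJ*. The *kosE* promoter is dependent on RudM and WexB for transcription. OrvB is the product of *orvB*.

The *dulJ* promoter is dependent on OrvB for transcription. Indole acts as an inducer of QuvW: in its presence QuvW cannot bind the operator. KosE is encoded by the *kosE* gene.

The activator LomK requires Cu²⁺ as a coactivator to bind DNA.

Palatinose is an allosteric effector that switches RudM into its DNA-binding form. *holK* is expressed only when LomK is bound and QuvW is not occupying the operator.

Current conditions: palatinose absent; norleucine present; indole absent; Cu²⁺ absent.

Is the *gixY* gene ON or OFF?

Palatinose is absent, so RudM is inactive.
Norleucine is present, so WexB is active.
Required activator RudM is absent, so *kosE* is not transcribed.
So KosE is not produced.
Cu²⁺ is absent, so LomK is inactive.
Indole is absent, so QuvW is active.
With repressor QuvW bound, *holK* is not transcribed.
So HolK is not produced.
With no repressor bound, *orvB* is transcribed.
So OrvB is produced and active.
No repressor is bound and OrvB is active, so *dulJ* is transcribed.
So DulJ is produced and active.
No repressor is bound and DulJ is active, so *gixY* is transcribed.

ON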